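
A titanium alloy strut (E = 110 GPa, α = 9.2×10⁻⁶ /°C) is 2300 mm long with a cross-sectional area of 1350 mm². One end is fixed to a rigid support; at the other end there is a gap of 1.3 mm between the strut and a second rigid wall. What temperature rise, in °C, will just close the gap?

Contact occurs when the free expansion equals the gap: αΔT L = 1.3 mm.
ΔT = 1.3 / (9.2×10⁻⁶ × 2300) = 61.44 °C.

ΔT ≈ 61.4 °C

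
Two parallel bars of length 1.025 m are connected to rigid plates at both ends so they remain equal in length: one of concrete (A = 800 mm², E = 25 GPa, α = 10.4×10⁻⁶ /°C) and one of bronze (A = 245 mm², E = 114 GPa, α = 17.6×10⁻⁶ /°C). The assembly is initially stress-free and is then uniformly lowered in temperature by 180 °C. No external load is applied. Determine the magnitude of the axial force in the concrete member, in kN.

P ≈ 15.1 kN (compressive in the concrete)

Equilibrium of a rigid end plate with no external load gives equal and opposite internal forces ±P in the two members. Since α_{bronze} > α_{concrete}, cooling drives the bronze into tension and the concrete into compression.
Equating the net (thermal + elastic) strains gives |α₁ − α₂|·ΔT = P·[1/(A₁E₁) + 1/(A₂E₂)].
|α₁ − α₂|·ΔT = 7.2×10⁻⁶ × 180 = 0.001296.
1/(A₁E₁) + 1/(A₂E₂) = 1/(800×25×10³) + 1/(245×114×10³) = 8.58×10⁻⁸ N⁻¹.
So P = 0.001296 / 8.58×10⁻⁸ = 15.1 kN.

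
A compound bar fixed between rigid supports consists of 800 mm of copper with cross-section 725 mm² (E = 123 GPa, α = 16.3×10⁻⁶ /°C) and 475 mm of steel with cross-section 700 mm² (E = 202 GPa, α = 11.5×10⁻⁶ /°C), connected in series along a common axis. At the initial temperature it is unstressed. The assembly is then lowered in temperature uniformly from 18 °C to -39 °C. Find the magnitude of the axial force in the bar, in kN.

P ≈ 85.5 kN (tensile)

If the supports were absent, the total length change would be Σ αᵢΔT Lᵢ = 16.3×10⁻⁶×57×800 + 11.5×10⁻⁶×57×475 = 1.055 mm.
Since the ends are fixed, an axial force P builds up, equal in every segment, with P · Σ Lᵢ/(AᵢEᵢ) = δ_free.
Σ Lᵢ/(AᵢEᵢ) = 800/(725×123×10³) + 475/(700×202×10³) = 1.233×10⁻⁵ mm/N.
Hence P = δ_free / Σ(L/AE) = 1.055/1.233×10⁻⁵ = 85.53 kN (tensile).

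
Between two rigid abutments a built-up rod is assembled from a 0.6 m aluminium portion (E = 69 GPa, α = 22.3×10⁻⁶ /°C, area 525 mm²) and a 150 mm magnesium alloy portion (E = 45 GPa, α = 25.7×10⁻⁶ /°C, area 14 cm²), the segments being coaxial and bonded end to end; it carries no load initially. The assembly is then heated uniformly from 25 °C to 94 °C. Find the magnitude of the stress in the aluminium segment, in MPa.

σ ≈ 120 MPa (compressive)

If the supports were absent, the total length change would be Σ αᵢΔT Lᵢ = 22.3×10⁻⁶×69×600 + 25.7×10⁻⁶×69×150 = 1.189 mm.
Since the ends are fixed, an axial force P builds up, equal in every segment, with P · Σ Lᵢ/(AᵢEᵢ) = δ_free.
The series flexibility is Σ Lᵢ/(AᵢEᵢ) = 600/(525×69×10³) + 150/(1400×45×10³) = 1.894×10⁻⁵ mm/N.
P = 1.189 / 1.894×10⁻⁵ = 62770 N = 62.77 kN, compressive.
σ_{aluminium} = P / A = 62770 / 525 = 119.6 MPa.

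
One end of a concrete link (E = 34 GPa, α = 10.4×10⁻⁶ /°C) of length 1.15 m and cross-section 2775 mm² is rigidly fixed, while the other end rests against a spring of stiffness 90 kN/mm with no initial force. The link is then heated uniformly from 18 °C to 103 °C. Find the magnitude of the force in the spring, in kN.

The unrestrained thermal change is αΔT L = 10.4×10⁻⁶ × 85 × 1150 = 1.017 mm.
Let P be the compressive force at the spring. The link shortens elastically by PL/(AE) and the spring compresses by P/k; together these equal δ_free.
P [ L/(AE) + 1/k ] = δ_free → P [ 1150/(2775×34×10³) + 1/(90×10³) ] = 1.017.
P = 1.017 / 2.33×10⁻⁵ = 43630 N.

P ≈ 43.6 kN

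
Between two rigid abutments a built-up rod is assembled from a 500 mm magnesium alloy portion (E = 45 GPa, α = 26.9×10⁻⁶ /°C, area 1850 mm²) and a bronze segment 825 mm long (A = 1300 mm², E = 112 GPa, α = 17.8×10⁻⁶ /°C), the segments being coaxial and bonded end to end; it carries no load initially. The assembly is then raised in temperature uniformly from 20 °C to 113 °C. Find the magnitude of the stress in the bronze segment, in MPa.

With the walls removed the bar would change length by δ_free = Σ αᵢΔT Lᵢ = 26.9×10⁻⁶×93×500 + 17.8×10⁻⁶×93×825 = 2.617 mm.
Since the ends are fixed, an axial force P builds up, equal in every segment, with P · Σ Lᵢ/(AᵢEᵢ) = δ_free.
Σ Lᵢ/(AᵢEᵢ) = 500/(1850×45×10³) + 825/(1300×112×10³) = 1.167×10⁻⁵ mm/N.
P = 2.617 / 1.167×10⁻⁵ = 224200 N = 224.2 kN, compressive.
σ_{bronze} = P / A = 224200 / 1300 = 172.4 MPa.

σ ≈ 172 MPa (compressive)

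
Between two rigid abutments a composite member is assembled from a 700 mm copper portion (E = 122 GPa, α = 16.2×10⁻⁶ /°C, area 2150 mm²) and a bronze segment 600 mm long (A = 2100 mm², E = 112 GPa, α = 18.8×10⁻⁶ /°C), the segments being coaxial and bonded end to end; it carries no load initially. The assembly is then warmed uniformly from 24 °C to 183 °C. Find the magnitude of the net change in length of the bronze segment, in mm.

Free thermal expansion of the whole bar: Σ αᵢΔT Lᵢ = 16.2×10⁻⁶×159×700 + 18.8×10⁻⁶×159×600 = 3.597 mm.
Since the ends are fixed, an axial force P builds up, equal in every segment, with P · Σ Lᵢ/(AᵢEᵢ) = δ_free.
Σ Lᵢ/(AᵢEᵢ) = 700/(2150×122×10³) + 600/(2100×112×10³) = 5.22×10⁻⁶ mm/N.
So P = 3.597 / 5.22×10⁻⁶ = 689 kN, compressive.
For the bronze segment, free thermal change = 18.8×10⁻⁶×159×600 = 1.794 mm and elastic change from P = 689000×600/(2100×112×10³) = 1.758 mm; these oppose, so the net change is 0.0358 mm (segment lengthens).

|ΔL| ≈ 0.0358 mm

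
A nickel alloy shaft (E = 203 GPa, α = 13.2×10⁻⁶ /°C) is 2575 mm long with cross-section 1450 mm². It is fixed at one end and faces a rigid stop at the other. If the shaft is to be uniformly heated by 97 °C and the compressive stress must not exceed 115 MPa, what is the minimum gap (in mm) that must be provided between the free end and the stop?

With no wall the shaft would lengthen by αΔT L = 13.2×10⁻⁶ × 97 × 2575 = 3.297 mm.
At the allowable stress the elastic shortening the wall may impose is σL/E = 115 × 2575 / (203×10³) = 1.459 mm.
The gap must absorb the remainder: g_min = 3.297 − 1.459 = 1.838 mm.

g ≈ 1.84 mm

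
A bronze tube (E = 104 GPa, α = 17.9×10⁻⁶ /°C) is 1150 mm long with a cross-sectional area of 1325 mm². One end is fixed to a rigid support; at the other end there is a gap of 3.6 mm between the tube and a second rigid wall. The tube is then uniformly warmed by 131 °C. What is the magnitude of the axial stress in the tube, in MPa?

σ ≈ 0 MPa

Unrestrained expansion: δ_free = αΔT L = 17.9×10⁻⁶ × 131 × 1150 = 2.697 mm.
This is smaller than the 3.6 mm clearance, so the tube expands freely without reaching the stop — the stress is zero.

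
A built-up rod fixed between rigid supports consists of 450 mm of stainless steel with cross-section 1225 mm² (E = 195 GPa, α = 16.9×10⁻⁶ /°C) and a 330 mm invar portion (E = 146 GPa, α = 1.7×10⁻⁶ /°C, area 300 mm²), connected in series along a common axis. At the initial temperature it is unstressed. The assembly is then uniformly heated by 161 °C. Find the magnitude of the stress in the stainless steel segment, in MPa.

If the supports were absent, the total length change would be Σ αᵢΔT Lᵢ = 16.9×10⁻⁶×161×450 + 1.7×10⁻⁶×161×330 = 1.315 mm.
The rigid supports impose zero overall length change; the single axial force P common to all segments must satisfy P Σ Lᵢ/(AᵢEᵢ) = δ_free.
The series flexibility is Σ Lᵢ/(AᵢEᵢ) = 450/(1225×195×10³) + 330/(300×146×10³) = 9.418×10⁻⁶ mm/N.
So P = 1.315 / 9.418×10⁻⁶ = 139.6 kN, compressive.
σ_{stainless steel} = P / A = 139600 / 1225 = 114 MPa.

σ ≈ 114 MPa (compressive)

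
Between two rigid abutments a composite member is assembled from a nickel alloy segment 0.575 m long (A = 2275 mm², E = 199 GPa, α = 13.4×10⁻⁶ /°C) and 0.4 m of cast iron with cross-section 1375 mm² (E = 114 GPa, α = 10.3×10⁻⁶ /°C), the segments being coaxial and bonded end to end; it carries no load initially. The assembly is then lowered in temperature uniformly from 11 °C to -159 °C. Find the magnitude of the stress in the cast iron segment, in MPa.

σ ≈ 383 MPa (tensile)

With the walls removed the bar would change length by δ_free = Σ αᵢΔT Lᵢ = 13.4×10⁻⁶×170×575 + 10.3×10⁻⁶×170×400 = 2.01 mm.
Since the ends are fixed, an axial force P builds up, equal in every segment, with P · Σ Lᵢ/(AᵢEᵢ) = δ_free.
Σ Lᵢ/(AᵢEᵢ) = 575/(2275×199×10³) + 400/(1375×114×10³) = 3.822×10⁻⁶ mm/N.
So P = 2.01 / 3.822×10⁻⁶ = 526 kN, tensile.
σ_{cast iron} = P / A = 526000 / 1375 = 382.5 MPa.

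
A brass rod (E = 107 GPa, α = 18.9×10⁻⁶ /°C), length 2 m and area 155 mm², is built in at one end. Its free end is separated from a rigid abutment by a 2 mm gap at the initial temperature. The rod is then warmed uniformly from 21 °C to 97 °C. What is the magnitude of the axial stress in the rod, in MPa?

If the wall were absent the rod would grow by αΔT L = 18.9×10⁻⁶ × 76 × 2000 = 2.873 mm.
The gap closes (δ_free > 2 mm) and the wall then resists a further 2.873 − 2 = 0.8728 mm of expansion.
Compatibility: PL/(AE) = 0.8728 mm, so σ = P/A = E × (0.8728/2000) = 46.69 MPa.

σ ≈ 46.7 MPa (compressive)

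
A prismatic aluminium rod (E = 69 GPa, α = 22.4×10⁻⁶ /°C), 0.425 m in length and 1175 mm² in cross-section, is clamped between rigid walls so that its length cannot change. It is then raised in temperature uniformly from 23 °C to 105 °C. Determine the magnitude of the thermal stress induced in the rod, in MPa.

Because both ends are immovable the net strain is zero, and the suppressed thermal strain is αΔT = 22.4×10⁻⁶ × 82 = 1836.8×10⁻⁶.
σ = EαΔT = 69×10³ × 22.4×10⁻⁶ × 82 = 126.7 MPa (compressive; the rod is trying to expand).

σ ≈ 127 MPa (compressive)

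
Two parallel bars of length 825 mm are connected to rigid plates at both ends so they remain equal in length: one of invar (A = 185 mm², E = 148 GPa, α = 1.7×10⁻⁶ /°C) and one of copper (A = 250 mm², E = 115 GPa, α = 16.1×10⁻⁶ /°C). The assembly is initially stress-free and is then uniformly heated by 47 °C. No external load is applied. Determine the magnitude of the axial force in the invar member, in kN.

Equilibrium of a rigid end plate with no external load gives equal and opposite internal forces ±P in the two members. Since α_{copper} > α_{invar}, heating drives the copper into compression and the invar into tension.
Equating the net (thermal + elastic) strains gives |α₁ − α₂|·ΔT = P·[1/(A₁E₁) + 1/(A₂E₂)].
|α₁ − α₂|·ΔT = 14.4×10⁻⁶ × 47 = 0.0006768.
1/(A₁E₁) + 1/(A₂E₂) = 1/(185×148×10³) + 1/(250×115×10³) = 7.131×10⁻⁸ N⁻¹.
So P = 0.0006768 / 7.131×10⁻⁸ = 9.492 kN.

P ≈ 9.49 kN (tensile in the invar)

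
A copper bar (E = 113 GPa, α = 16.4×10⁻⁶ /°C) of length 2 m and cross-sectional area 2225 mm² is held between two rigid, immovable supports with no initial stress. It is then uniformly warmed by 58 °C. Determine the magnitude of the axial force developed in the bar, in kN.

With zero net strain, σ = E·αΔT = 113 GPa × 16.4×10⁻⁶ × 58 = 107.5 MPa.
Then P = σA = 107.5 × 2225 mm² = 239.2 kN, compressive.

P ≈ 239 kN (compressive)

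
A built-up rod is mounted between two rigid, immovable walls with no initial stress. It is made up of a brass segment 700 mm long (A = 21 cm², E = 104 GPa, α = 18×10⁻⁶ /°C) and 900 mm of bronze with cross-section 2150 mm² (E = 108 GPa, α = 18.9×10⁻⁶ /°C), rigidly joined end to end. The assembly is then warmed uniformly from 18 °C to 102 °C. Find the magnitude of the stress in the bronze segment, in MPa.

σ ≈ 163 MPa (compressive)

If the supports were absent, the total length change would be Σ αᵢΔT Lᵢ = 18×10⁻⁶×84×700 + 18.9×10⁻⁶×84×900 = 2.487 mm.
The walls prevent any net length change, so an axial force P (same in every segment) develops. Compatibility: P · Σ Lᵢ/(AᵢEᵢ) = δ_free.
Σ Lᵢ/(AᵢEᵢ) = 700/(2100×104×10³) + 900/(2150×108×10³) = 7.081×10⁻⁶ mm/N.
So P = 2.487 / 7.081×10⁻⁶ = 351.3 kN, compressive.
σ_{bronze} = P / A = 351300 / 2150 = 163.4 MPa.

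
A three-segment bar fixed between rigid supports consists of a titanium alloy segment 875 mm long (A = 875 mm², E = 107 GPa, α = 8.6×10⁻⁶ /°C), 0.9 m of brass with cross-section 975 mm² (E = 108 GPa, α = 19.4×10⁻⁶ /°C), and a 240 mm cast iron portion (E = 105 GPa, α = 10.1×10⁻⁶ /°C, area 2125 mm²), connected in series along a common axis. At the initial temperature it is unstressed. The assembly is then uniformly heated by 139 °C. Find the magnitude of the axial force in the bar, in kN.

P ≈ 201 kN (compressive)

With the walls removed the bar would change length by δ_free = Σ αᵢΔT Lᵢ = 8.6×10⁻⁶×139×875 + 19.4×10⁻⁶×139×900 + 10.1×10⁻⁶×139×240 = 3.81 mm.
The walls prevent any net length change, so an axial force P (same in every segment) develops. Compatibility: P · Σ Lᵢ/(AᵢEᵢ) = δ_free.
Σ Lᵢ/(AᵢEᵢ) = 875/(875×107×10³) + 900/(975×108×10³) + 240/(2125×105×10³) = 1.897×10⁻⁵ mm/N.
P = 3.81 / 1.897×10⁻⁵ = 200900 N = 200.9 kN, compressive.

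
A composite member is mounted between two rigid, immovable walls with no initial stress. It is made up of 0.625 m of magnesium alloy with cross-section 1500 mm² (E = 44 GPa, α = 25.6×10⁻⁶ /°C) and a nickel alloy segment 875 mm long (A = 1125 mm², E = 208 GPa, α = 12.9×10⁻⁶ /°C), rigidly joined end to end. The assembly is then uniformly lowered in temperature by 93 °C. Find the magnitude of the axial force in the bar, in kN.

P ≈ 192 kN (tensile)

With the walls removed the bar would change length by δ_free = Σ αᵢΔT Lᵢ = 25.6×10⁻⁶×93×625 + 12.9×10⁻⁶×93×875 = 2.538 mm.
The rigid supports impose zero overall length change; the single axial force P common to all segments must satisfy P Σ Lᵢ/(AᵢEᵢ) = δ_free.
The series flexibility is Σ Lᵢ/(AᵢEᵢ) = 625/(1500×44×10³) + 875/(1125×208×10³) = 1.321×10⁻⁵ mm/N.
So P = 2.538 / 1.321×10⁻⁵ = 192.1 kN, tensile.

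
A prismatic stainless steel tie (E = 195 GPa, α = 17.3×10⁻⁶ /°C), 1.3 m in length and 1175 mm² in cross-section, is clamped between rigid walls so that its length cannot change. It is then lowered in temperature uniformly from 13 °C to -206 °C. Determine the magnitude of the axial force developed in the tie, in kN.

With zero net strain, σ = E·αΔT = 195 GPa × 17.3×10⁻⁶ × 219 = 738.8 MPa.
Axial force P = σA = 738.8 × 1175 = 868100 N = 868.1 kN, tensile.

P ≈ 868 kN (tensile)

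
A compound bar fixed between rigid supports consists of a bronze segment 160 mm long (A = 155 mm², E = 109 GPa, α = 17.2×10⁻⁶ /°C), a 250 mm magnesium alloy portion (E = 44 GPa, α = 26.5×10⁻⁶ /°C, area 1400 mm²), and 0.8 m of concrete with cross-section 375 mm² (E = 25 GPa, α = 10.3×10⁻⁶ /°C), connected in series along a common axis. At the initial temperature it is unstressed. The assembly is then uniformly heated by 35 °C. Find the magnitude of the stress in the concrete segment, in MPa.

σ ≈ 16.6 MPa (compressive)

With the walls removed the bar would change length by δ_free = Σ αᵢΔT Lᵢ = 17.2×10⁻⁶×35×160 + 26.5×10⁻⁶×35×250 + 10.3×10⁻⁶×35×800 = 0.6166 mm.
Since the ends are fixed, an axial force P builds up, equal in every segment, with P · Σ Lᵢ/(AᵢEᵢ) = δ_free.
The series flexibility is Σ Lᵢ/(AᵢEᵢ) = 160/(155×109×10³) + 250/(1400×44×10³) + 800/(375×25×10³) = 9.886×10⁻⁵ mm/N.
P = 0.6166 / 9.886×10⁻⁵ = 6237 N = 6.237 kN, compressive.
σ_{concrete} = P / A = 6237 / 375 = 16.63 MPa.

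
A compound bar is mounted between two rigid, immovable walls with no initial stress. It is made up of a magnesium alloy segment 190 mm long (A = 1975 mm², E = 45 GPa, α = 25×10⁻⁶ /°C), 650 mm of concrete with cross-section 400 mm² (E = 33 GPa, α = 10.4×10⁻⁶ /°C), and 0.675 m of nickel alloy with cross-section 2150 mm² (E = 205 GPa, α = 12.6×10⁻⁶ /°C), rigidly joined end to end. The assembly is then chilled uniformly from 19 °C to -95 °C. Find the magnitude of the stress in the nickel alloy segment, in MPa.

Free thermal contraction of the whole bar: Σ αᵢΔT Lᵢ = 25×10⁻⁶×114×190 + 10.4×10⁻⁶×114×650 + 12.6×10⁻⁶×114×675 = 2.282 mm.
Since the ends are fixed, an axial force P builds up, equal in every segment, with P · Σ Lᵢ/(AᵢEᵢ) = δ_free.
The series flexibility is Σ Lᵢ/(AᵢEᵢ) = 190/(1975×45×10³) + 650/(400×33×10³) + 675/(2150×205×10³) = 5.291×10⁻⁵ mm/N.
So P = 2.282 / 5.291×10⁻⁵ = 43.12 kN, tensile.
σ_{nickel alloy} = P / A = 43120 / 2150 = 20.06 MPa.

σ ≈ 20.1 MPa (tensile)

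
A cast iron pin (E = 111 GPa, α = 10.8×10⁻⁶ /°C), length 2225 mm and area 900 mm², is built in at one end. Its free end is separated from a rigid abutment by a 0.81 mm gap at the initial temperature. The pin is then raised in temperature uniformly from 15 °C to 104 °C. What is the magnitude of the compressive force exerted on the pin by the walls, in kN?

Unrestrained expansion: δ_free = αΔT L = 10.8×10⁻⁶ × 89 × 2225 = 2.139 mm.
After closing the 0.81 mm clearance, 2.139 − 0.81 = 1.329 mm of expansion remains to be suppressed by the wall.
That suppressed elongation corresponds to σ = E·Δ/L = 111×10³ × 1.329/2225 = 66.28 MPa.
Force on the wall = σA = 66.28 × 900 mm² = 59.66 kN.

P ≈ 59.7 kN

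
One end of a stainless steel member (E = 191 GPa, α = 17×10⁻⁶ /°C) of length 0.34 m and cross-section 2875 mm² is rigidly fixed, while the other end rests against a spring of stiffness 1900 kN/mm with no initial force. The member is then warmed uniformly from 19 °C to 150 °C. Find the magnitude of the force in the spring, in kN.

P ≈ 661 kN

If the spring were absent the member would lengthen by αΔT L = 17×10⁻⁶ × 131 × 340 = 0.7572 mm.
Let P be the compressive force at the spring. The member shortens elastically by PL/(AE) and the spring compresses by P/k; together these equal δ_free.
P [ L/(AE) + 1/k ] = δ_free → P [ 340/(2875×191×10³) + 1/(1900×10³) ] = 0.7572.
P = 0.7572 / 1.145×10⁻⁶ = 661000 N.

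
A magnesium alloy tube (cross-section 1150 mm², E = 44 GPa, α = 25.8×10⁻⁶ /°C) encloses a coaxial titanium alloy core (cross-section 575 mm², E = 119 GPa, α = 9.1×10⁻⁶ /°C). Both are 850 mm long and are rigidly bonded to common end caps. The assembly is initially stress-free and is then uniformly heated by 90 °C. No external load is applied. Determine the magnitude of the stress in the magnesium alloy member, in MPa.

σ ≈ 38 MPa (compressive)

The magnesium alloy has the larger α, so on heating it would change length more than the titanium alloy if both were free. The rigid plates force a common final length, so the magnesium alloy is put into compression and the titanium alloy into tension, with equal and opposite forces P (no external load).
Compatibility of the two members (thermal + elastic change equal): (α₁ − α₂)ΔT = P·[1/(A₁E₁) + 1/(A₂E₂)].
|α₁ − α₂|·ΔT = 16.7×10⁻⁶ × 90 = 0.001503.
1/(A₁E₁) + 1/(A₂E₂) = 1/(1150×44×10³) + 1/(575×119×10³) = 3.438×10⁻⁸ N⁻¹.
P = 0.001503 / 3.438×10⁻⁸ = 43720 N = 43.72 kN.
σ_{magnesium alloy} = P/A₁ = 43720/1150 = 38.02 MPa, compressive.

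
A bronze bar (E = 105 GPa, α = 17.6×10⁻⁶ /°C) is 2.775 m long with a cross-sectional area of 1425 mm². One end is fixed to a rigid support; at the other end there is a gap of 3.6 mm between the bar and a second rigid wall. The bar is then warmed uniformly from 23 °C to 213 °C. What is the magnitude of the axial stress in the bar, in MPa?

Free thermal elongation = αΔT L = 17.6×10⁻⁶ × 190 × 2775 = 9.28 mm.
This exceeds the 3.6 mm gap, so the wall pushes back. The portion of expansion that must be recovered elastically is δ_free − gap = 9.28 − 3.6 = 5.68 mm.
So σ = E(δ_free − g)/L = 105×10³ × 5.68/2775 = 214.9 MPa.

σ ≈ 215 MPa (compressive)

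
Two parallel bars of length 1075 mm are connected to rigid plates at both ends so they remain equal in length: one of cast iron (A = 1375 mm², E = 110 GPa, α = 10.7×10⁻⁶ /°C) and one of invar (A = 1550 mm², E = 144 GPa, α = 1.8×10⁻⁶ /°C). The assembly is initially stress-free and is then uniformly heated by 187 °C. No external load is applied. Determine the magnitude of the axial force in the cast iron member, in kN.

P ≈ 150 kN (compressive in the cast iron)

The cast iron has the larger α, so on heating it would change length more than the invar if both were free. The rigid plates force a common final length, so the cast iron is put into compression and the invar into tension, with equal and opposite forces P (no external load).
Setting the final lengths equal and cancelling L: (α₁ − α₂)ΔT = P/(A₁E₁) + P/(A₂E₂).
|α₁ − α₂|·ΔT = 8.9×10⁻⁶ × 187 = 0.001664.
1/(A₁E₁) + 1/(A₂E₂) = 1/(1375×110×10³) + 1/(1550×144×10³) = 1.109×10⁻⁸ N⁻¹.
So P = 0.001664 / 1.109×10⁻⁸ = 150 kN.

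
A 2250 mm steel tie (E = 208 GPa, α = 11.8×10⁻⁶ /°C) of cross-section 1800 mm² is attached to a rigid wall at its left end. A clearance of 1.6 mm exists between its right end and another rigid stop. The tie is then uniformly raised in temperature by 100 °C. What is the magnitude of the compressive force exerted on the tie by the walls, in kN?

If the wall were absent the tie would grow by αΔT L = 11.8×10⁻⁶ × 100 × 2250 = 2.655 mm.
The gap closes (δ_free > 1.6 mm) and the wall then resists a further 2.655 − 1.6 = 1.055 mm of expansion.
Compatibility: PL/(AE) = 1.055 mm, so σ = P/A = E × (1.055/2250) = 97.53 MPa.
Force on the wall = σA = 97.53 × 1800 mm² = 175.6 kN.

P ≈ 176 kN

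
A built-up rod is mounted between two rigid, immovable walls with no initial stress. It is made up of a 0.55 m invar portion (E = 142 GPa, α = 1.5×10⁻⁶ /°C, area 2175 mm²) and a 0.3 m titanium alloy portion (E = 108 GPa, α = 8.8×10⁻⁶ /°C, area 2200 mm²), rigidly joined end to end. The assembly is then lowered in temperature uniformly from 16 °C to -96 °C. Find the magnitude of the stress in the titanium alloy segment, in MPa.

σ ≈ 58 MPa (tensile)

Free thermal contraction of the whole bar: Σ αᵢΔT Lᵢ = 1.5×10⁻⁶×112×550 + 8.8×10⁻⁶×112×300 = 0.3881 mm.
Since the ends are fixed, an axial force P builds up, equal in every segment, with P · Σ Lᵢ/(AᵢEᵢ) = δ_free.
Σ Lᵢ/(AᵢEᵢ) = 550/(2175×142×10³) + 300/(2200×108×10³) = 3.043×10⁻⁶ mm/N.
Hence P = δ_free / Σ(L/AE) = 0.3881/3.043×10⁻⁶ = 127.5 kN (tensile).
σ_{titanium alloy} = P / A = 127500 / 2200 = 57.96 MPa.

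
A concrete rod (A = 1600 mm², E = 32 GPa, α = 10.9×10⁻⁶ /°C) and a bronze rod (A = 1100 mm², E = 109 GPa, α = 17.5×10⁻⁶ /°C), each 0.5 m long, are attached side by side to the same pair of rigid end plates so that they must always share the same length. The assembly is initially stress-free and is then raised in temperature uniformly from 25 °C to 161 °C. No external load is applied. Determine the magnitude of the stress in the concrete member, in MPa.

σ ≈ 20.1 MPa (tensile)

Both members must finish at the same length. With the larger α, the bronze tends to over-expand; the plates restrain it, putting the bronze in compression and the concrete in tension. With no external load the two internal forces are equal and opposite, magnitude P.
Compatibility of the two members (thermal + elastic change equal): (α₁ − α₂)ΔT = P·[1/(A₁E₁) + 1/(A₂E₂)].
|α₁ − α₂|·ΔT = 6.6×10⁻⁶ × 136 = 0.0008976.
1/(A₁E₁) + 1/(A₂E₂) = 1/(1600×32×10³) + 1/(1100×109×10³) = 2.787×10⁻⁸ N⁻¹.
P = 0.0008976 / 2.787×10⁻⁸ = 32200 N = 32.2 kN.
σ_{concrete} = P/A₁ = 32200/1600 = 20.13 MPa, tensile.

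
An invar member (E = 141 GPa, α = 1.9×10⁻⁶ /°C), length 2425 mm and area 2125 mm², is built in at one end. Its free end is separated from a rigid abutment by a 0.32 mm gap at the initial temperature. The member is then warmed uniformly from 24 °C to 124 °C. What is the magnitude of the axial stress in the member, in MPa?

If the wall were absent the member would grow by αΔT L = 1.9×10⁻⁶ × 100 × 2425 = 0.4607 mm.
The gap closes (δ_free > 0.32 mm) and the wall then resists a further 0.4607 − 0.32 = 0.1407 mm of expansion.
So σ = E(δ_free − g)/L = 141×10³ × 0.1407/2425 = 8.184 MPa.

σ ≈ 8.18 MPa (compressive)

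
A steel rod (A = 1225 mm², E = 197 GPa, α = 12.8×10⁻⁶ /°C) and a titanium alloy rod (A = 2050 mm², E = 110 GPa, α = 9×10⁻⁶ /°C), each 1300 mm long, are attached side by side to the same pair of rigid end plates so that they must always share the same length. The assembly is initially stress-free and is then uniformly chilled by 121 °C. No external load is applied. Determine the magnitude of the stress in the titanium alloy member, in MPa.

σ ≈ 26.1 MPa (compressive)

Both members must finish at the same length. With the larger α, the steel tends to over-contract; the plates restrain it, putting the steel in tension and the titanium alloy in compression. With no external load the two internal forces are equal and opposite, magnitude P.
Compatibility of the two members (thermal + elastic change equal): (α₁ − α₂)ΔT = P·[1/(A₁E₁) + 1/(A₂E₂)].
|α₁ − α₂|·ΔT = 3.8×10⁻⁶ × 121 = 0.0004598.
1/(A₁E₁) + 1/(A₂E₂) = 1/(1225×197×10³) + 1/(2050×110×10³) = 8.578×10⁻⁹ N⁻¹.
P = 0.0004598 / 8.578×10⁻⁹ = 53600 N = 53.6 kN.
σ_{titanium alloy} = P/A₂ = 53600/2050 = 26.15 MPa, compressive.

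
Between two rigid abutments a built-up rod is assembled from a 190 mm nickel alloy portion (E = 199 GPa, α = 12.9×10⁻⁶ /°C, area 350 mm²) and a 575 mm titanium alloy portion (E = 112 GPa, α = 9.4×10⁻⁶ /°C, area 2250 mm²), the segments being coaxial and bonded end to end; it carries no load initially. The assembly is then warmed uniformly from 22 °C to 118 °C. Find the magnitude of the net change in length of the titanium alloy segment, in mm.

|ΔL| ≈ 0.175 mm

If the supports were absent, the total length change would be Σ αᵢΔT Lᵢ = 12.9×10⁻⁶×96×190 + 9.4×10⁻⁶×96×575 = 0.7542 mm.
Since the ends are fixed, an axial force P builds up, equal in every segment, with P · Σ Lᵢ/(AᵢEᵢ) = δ_free.
Σ Lᵢ/(AᵢEᵢ) = 190/(350×199×10³) + 575/(2250×112×10³) = 5.01×10⁻⁶ mm/N.
Hence P = δ_free / Σ(L/AE) = 0.7542/5.01×10⁻⁶ = 150.5 kN (compressive).
For the titanium alloy segment, free thermal change = 9.4×10⁻⁶×96×575 = 0.5189 mm and elastic change from P = 150500×575/(2250×112×10³) = 0.3435 mm; these oppose, so the net change is 0.175 mm (segment lengthens).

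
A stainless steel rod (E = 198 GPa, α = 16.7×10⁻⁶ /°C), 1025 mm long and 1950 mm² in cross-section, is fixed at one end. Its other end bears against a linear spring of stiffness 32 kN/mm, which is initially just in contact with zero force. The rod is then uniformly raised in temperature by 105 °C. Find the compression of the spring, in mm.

The unrestrained thermal change is αΔT L = 16.7×10⁻⁶ × 105 × 1025 = 1.797 mm.
Let P be the compressive force at the spring. The rod shortens elastically by PL/(AE) and the spring compresses by P/k; together these equal δ_free.
So P = δ_free / [L/(AE) + 1/k] = 1.797 / [ 1025/(1950×198×10³) + 1/(32×10³) ].
P = 1.797 / 3.39×10⁻⁵ = 53010 N.
Spring compression = P/k = 53010/(32×10³) = 1.657 mm.

δ ≈ 1.66 mm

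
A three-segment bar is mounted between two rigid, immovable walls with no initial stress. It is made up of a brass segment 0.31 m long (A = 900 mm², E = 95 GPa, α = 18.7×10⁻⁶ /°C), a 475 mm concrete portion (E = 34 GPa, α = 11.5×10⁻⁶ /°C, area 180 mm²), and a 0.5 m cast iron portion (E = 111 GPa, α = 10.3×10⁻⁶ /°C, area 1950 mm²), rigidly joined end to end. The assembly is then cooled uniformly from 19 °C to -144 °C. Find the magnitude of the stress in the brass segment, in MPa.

Free thermal contraction of the whole bar: Σ αᵢΔT Lᵢ = 18.7×10⁻⁶×163×310 + 11.5×10⁻⁶×163×475 + 10.3×10⁻⁶×163×500 = 2.675 mm.
The walls prevent any net length change, so an axial force P (same in every segment) develops. Compatibility: P · Σ Lᵢ/(AᵢEᵢ) = δ_free.
The series flexibility is Σ Lᵢ/(AᵢEᵢ) = 310/(900×95×10³) + 475/(180×34×10³) + 500/(1950×111×10³) = 8.355×10⁻⁵ mm/N.
Hence P = δ_free / Σ(L/AE) = 2.675/8.355×10⁻⁵ = 32.01 kN (tensile).
σ_{brass} = P / A = 32010 / 900 = 35.57 MPa.

σ ≈ 35.6 MPa (tensile)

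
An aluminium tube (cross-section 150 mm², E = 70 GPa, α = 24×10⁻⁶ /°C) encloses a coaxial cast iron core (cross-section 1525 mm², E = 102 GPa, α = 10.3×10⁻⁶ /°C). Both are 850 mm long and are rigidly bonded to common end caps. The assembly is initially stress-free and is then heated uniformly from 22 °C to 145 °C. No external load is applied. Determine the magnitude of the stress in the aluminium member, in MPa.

The aluminium has the larger α, so on heating it would change length more than the cast iron if both were free. The rigid plates force a common final length, so the aluminium is put into compression and the cast iron into tension, with equal and opposite forces P (no external load).
Compatibility of the two members (thermal + elastic change equal): (α₁ − α₂)ΔT = P·[1/(A₁E₁) + 1/(A₂E₂)].
|α₁ − α₂|·ΔT = 13.7×10⁻⁶ × 123 = 0.001685.
1/(A₁E₁) + 1/(A₂E₂) = 1/(150×70×10³) + 1/(1525×102×10³) = 1.017×10⁻⁷ N⁻¹.
So P = 0.001685 / 1.017×10⁻⁷ = 16.57 kN.
σ_{aluminium} = P/A₁ = 16570/150 = 110.5 MPa, compressive.

σ ≈ 110 MPa (compressive)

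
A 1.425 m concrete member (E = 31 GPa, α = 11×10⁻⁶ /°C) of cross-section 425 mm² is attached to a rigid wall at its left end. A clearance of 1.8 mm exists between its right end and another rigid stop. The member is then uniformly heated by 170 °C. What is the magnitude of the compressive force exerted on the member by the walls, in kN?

Unrestrained expansion: δ_free = αΔT L = 11×10⁻⁶ × 170 × 1425 = 2.665 mm.
This exceeds the 1.8 mm gap, so the wall pushes back. The portion of expansion that must be recovered elastically is δ_free − gap = 2.665 − 1.8 = 0.8647 mm.
So σ = E(δ_free − g)/L = 31×10³ × 0.8647/1425 = 18.81 MPa.
P = σA = 18.81 × 425 = 7.995 kN.

P ≈ 8 kN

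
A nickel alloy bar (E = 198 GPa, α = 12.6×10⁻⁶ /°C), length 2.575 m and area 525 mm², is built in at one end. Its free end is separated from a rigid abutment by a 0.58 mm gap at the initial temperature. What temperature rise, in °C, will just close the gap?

ΔT ≈ 17.9 °C

Contact occurs when the free expansion equals the gap: αΔT L = 0.58 mm.
So ΔT = g/(αL) = 0.58/(12.6×10⁻⁶ × 2575) = 17.88 °C.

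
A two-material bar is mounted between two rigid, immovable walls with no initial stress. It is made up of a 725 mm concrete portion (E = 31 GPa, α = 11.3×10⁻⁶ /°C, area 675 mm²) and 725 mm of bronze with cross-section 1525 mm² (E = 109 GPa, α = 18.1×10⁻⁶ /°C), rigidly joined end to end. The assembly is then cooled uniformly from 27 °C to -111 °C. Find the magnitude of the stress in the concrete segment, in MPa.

σ ≈ 112 MPa (tensile)

With the walls removed the bar would change length by δ_free = Σ αᵢΔT Lᵢ = 11.3×10⁻⁶×138×725 + 18.1×10⁻⁶×138×725 = 2.941 mm.
Since the ends are fixed, an axial force P builds up, equal in every segment, with P · Σ Lᵢ/(AᵢEᵢ) = δ_free.
Σ Lᵢ/(AᵢEᵢ) = 725/(675×31×10³) + 725/(1525×109×10³) = 3.901×10⁻⁵ mm/N.
So P = 2.941 / 3.901×10⁻⁵ = 75.4 kN, tensile.
σ_{concrete} = P / A = 75400 / 675 = 111.7 MPa.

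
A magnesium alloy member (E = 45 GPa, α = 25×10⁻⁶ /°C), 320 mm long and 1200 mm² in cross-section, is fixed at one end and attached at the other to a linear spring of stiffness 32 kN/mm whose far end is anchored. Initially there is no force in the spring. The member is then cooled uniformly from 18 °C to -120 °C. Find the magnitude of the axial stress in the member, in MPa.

σ ≈ 24.7 MPa (tensile)

If the spring were absent the member would shorten by αΔT L = 25×10⁻⁶ × 138 × 320 = 1.104 mm.
Let P be the tensile force in the spring. The member extends elastically by PL/(AE) and the spring stretches by P/k; together these equal δ_free.
P [ L/(AE) + 1/k ] = δ_free → P [ 320/(1200×45×10³) + 1/(32×10³) ] = 1.104.
P = 1.104 / 3.718×10⁻⁵ = 29700 N.
σ = P/A = 29700/1200 = 24.75 MPa.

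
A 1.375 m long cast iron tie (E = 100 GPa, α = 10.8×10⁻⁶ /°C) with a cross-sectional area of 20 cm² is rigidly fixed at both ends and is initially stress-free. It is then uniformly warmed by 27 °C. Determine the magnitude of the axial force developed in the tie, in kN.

The ends cannot move, so σ = EαΔT = 100×10³ × 10.8×10⁻⁶ × 27 = 29.16 MPa.
P = AEαΔT = 2000 × 100×10³ × 10.8×10⁻⁶ × 27 = 58.32 kN (compressive).

P ≈ 58.3 kN (compressive)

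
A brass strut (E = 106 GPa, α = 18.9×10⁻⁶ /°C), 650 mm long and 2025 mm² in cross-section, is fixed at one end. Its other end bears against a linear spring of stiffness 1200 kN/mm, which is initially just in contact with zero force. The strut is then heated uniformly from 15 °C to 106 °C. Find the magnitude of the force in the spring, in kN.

Free thermal expansion: δ_free = αΔT L = 18.9×10⁻⁶ × 91 × 650 = 1.118 mm.
Let P be the compressive force at the spring. The strut shortens elastically by PL/(AE) and the spring compresses by P/k; together these equal δ_free.
P [ L/(AE) + 1/k ] = δ_free → P [ 650/(2025×106×10³) + 1/(1200×10³) ] = 1.118.
P = 1.118 / 3.862×10⁻⁶ = 289500 N.

P ≈ 290 kN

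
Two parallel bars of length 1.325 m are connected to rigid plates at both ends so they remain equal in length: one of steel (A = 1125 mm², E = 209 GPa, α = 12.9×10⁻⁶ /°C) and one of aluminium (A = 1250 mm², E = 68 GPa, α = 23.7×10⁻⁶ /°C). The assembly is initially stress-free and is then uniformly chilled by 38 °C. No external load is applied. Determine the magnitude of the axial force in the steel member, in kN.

P ≈ 25.6 kN (compressive in the steel)

Both members must finish at the same length. With the larger α, the aluminium tends to over-contract; the plates restrain it, putting the aluminium in tension and the steel in compression. With no external load the two internal forces are equal and opposite, magnitude P.
Setting the final lengths equal and cancelling L: (α₁ − α₂)ΔT = P/(A₁E₁) + P/(A₂E₂).
|α₁ − α₂|·ΔT = 10.8×10⁻⁶ × 38 = 0.0004104.
1/(A₁E₁) + 1/(A₂E₂) = 1/(1125×209×10³) + 1/(1250×68×10³) = 1.602×10⁻⁸ N⁻¹.
P = 0.0004104 / 1.602×10⁻⁸ = 25620 N = 25.62 kN.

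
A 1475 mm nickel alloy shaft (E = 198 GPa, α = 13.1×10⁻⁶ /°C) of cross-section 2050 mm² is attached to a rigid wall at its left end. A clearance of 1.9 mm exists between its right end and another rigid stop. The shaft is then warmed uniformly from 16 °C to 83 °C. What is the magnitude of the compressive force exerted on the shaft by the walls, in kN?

P ≈ 0 kN

If the wall were absent the shaft would grow by αΔT L = 13.1×10⁻⁶ × 67 × 1475 = 1.295 mm.
This is smaller than the 1.9 mm clearance, so the shaft expands freely without reaching the stop — the stress is zero.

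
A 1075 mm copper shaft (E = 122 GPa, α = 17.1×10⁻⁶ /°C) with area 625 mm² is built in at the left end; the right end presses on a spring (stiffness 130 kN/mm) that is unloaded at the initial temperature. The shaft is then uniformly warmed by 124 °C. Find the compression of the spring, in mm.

δ ≈ 0.805 mm

If the spring were absent the shaft would lengthen by αΔT L = 17.1×10⁻⁶ × 124 × 1075 = 2.279 mm.
Let P be the compressive force at the spring. The shaft shortens elastically by PL/(AE) and the spring compresses by P/k; together these equal δ_free.
P [ L/(AE) + 1/k ] = δ_free → P [ 1075/(625×122×10³) + 1/(130×10³) ] = 2.279.
P = 2.279 / 2.179×10⁻⁵ = 104600 N.
Spring compression = P/k = 104600/(130×10³) = 0.8047 mm.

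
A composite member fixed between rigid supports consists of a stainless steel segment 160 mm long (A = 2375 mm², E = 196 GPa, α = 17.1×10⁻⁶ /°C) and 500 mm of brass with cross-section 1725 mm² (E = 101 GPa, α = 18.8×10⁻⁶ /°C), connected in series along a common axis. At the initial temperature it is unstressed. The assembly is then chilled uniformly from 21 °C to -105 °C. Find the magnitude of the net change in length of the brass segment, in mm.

Free thermal contraction of the whole bar: Σ αᵢΔT Lᵢ = 17.1×10⁻⁶×126×160 + 18.8×10⁻⁶×126×500 = 1.529 mm.
The walls prevent any net length change, so an axial force P (same in every segment) develops. Compatibility: P · Σ Lᵢ/(AᵢEᵢ) = δ_free.
Σ Lᵢ/(AᵢEᵢ) = 160/(2375×196×10³) + 500/(1725×101×10³) = 3.214×10⁻⁶ mm/N.
So P = 1.529 / 3.214×10⁻⁶ = 475.8 kN, tensile.
For the brass segment, free thermal change = 18.8×10⁻⁶×126×500 = 1.184 mm and elastic change from P = 475800×500/(1725×101×10³) = 1.366 mm; these oppose, so the net change is 0.181 mm (segment lengthens).

|ΔL| ≈ 0.181 mm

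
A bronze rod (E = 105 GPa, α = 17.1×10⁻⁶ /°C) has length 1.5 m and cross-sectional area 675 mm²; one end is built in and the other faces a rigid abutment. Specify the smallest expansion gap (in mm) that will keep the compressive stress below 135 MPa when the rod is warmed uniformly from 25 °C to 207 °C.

Free expansion if unrestrained: δ_free = αΔT L = 17.1×10⁻⁶ × 182 × 1500 = 4.668 mm.
At the allowable stress the elastic shortening the wall may impose is σL/E = 135 × 1500 / (105×10³) = 1.929 mm.
So the gap has to take up the difference, g_min = δ_free − σL/E = 4.668 − 1.929 = 2.74 mm.

g ≈ 2.74 mm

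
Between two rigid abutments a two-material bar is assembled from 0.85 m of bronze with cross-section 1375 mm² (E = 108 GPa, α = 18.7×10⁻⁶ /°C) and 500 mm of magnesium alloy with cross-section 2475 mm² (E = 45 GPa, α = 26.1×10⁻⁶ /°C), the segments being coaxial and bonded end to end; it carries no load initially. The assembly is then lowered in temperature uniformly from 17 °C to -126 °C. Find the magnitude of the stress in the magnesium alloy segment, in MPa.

σ ≈ 164 MPa (tensile)

Free thermal contraction of the whole bar: Σ αᵢΔT Lᵢ = 18.7×10⁻⁶×143×850 + 26.1×10⁻⁶×143×500 = 4.139 mm.
Since the ends are fixed, an axial force P builds up, equal in every segment, with P · Σ Lᵢ/(AᵢEᵢ) = δ_free.
The series flexibility is Σ Lᵢ/(AᵢEᵢ) = 850/(1375×108×10³) + 500/(2475×45×10³) = 1.021×10⁻⁵ mm/N.
P = 4.139 / 1.021×10⁻⁵ = 405300 N = 405.3 kN, tensile.
σ_{magnesium alloy} = P / A = 405300 / 2475 = 163.7 MPa.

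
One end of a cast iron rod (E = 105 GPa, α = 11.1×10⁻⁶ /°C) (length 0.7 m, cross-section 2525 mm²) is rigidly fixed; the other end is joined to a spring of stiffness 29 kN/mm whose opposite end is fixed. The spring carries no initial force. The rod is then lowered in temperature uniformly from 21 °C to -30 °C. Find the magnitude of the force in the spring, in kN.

P ≈ 10.7 kN

Free thermal contraction: δ_free = αΔT L = 11.1×10⁻⁶ × 51 × 700 = 0.3963 mm.
With a force P in the spring, the elastic change of the rod is PL/(AE) and that of the spring is P/k; compatibility requires their sum to equal δ_free.
P [ L/(AE) + 1/k ] = δ_free → P [ 700/(2525×105×10³) + 1/(29×10³) ] = 0.3963.
P = 0.3963 / 3.712×10⁻⁵ = 10670 N.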